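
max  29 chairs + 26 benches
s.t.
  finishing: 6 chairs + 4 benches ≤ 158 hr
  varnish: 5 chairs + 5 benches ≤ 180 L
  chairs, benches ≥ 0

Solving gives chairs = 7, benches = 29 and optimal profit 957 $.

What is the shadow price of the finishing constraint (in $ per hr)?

Both finishing and varnish are binding at x*.
The binding rows give the dual system: 6·y_finishing + 5·y_varnish = 29 and 4·y_finishing + 5·y_varnish = 26.
→ y_finishing = 1.5 and y_varnish = 4.
Shadow price of finishing = 1.5.

1.5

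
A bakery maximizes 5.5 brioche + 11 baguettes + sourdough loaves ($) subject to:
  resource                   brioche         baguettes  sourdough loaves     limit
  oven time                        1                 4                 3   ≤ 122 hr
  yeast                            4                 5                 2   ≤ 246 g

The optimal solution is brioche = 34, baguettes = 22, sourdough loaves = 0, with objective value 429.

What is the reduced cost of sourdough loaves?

-5.5

Check each constraint at x*: oven time 122/122 (tight); yeast 246/246 (tight).
From A_Bᵀ y = c: 1·y_oven time + 4·y_yeast = 5.5; 4·y_oven time + 5·y_yeast = 11.
This yields shadow prices y_oven time = 1.5, y_yeast = 1.
Reduced cost of sourdough loaves: c₃ − yᵀa₃ = 1 − (1.5·3 + 1·2) = 1 − 6.5 = -5.5.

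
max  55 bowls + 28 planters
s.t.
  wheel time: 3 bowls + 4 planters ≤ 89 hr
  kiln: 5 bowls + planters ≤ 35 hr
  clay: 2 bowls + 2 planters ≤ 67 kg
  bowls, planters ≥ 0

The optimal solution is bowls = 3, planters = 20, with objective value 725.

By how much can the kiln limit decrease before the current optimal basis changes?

12.75

Binding constraints: wheel time, kiln. The basis is B = [[3,4],[5,1]] with det -17.
Per unit decrease in kiln, x* moves by d = (-0.2353, 0.1765).
The basis stays optimal until bowls reaches 0; allowable decrease = 12.75 hr.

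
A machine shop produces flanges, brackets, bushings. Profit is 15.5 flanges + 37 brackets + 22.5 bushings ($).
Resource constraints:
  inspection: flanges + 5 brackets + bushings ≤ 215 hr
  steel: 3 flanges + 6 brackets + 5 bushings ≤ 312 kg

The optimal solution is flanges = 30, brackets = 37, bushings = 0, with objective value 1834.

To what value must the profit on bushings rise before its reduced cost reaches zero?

Check each constraint at x*: inspection 215/215 (tight); steel 312/312 (tight).
From A_Bᵀ y = c: 1·y_inspection + 3·y_steel = 15.5; 5·y_inspection + 6·y_steel = 37.
→ y_inspection = 2 and y_steel = 4.5.
bushings enters the basis when its profit ≥ yᵀa₃ = 2·1 + 4.5·5 = 24.5.

24.5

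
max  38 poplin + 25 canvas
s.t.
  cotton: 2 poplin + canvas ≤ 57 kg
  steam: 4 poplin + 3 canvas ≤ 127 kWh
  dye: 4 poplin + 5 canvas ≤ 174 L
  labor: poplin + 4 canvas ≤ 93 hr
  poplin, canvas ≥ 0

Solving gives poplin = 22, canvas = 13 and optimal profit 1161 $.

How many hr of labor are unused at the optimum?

19

labor used = 1·22 + 4·13 = 74; slack = 93 − 74 = 19.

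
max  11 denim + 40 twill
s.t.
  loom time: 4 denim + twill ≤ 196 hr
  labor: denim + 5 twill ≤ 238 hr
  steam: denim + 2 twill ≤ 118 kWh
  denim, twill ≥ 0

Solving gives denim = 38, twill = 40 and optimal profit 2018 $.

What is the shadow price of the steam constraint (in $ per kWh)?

Check each constraint at x*: loom time 192/196 (slack 4); labor 238/238 (tight); steam 118/118 (tight).
Since loom time is not tight, its dual is 0.
Dual feasibility on the basic columns requires 1·y_labor + 1·y_steam = 11, 5·y_labor + 2·y_steam = 40.
Solving: y_labor = 6, y_steam = 5.
Shadow price of steam = 5.

5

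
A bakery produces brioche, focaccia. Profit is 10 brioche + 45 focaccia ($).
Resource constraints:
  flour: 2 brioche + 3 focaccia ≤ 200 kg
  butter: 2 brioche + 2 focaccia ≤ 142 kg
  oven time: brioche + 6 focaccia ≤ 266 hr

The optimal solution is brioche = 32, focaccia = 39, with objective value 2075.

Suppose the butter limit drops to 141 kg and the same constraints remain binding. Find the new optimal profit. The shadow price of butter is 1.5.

Δb = -1, so new z* = 2075 + (1.5)·(-1) = 2075 − 1.5 = 2073.5.

2073.5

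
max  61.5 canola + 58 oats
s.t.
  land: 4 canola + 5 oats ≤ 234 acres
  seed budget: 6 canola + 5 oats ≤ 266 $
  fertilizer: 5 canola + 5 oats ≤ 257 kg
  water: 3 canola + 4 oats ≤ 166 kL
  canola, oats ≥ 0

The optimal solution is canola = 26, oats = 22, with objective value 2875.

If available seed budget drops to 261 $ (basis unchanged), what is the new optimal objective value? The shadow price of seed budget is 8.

Δb = -5, so new z* = 2875 + (8)·(-5) = 2875 − 40 = 2835.

2835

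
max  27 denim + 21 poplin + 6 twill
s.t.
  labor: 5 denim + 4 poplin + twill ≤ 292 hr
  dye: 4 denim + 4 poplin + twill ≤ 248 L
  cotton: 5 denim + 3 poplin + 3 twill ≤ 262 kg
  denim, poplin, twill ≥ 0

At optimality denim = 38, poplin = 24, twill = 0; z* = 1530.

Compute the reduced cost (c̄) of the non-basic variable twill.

Check each constraint at x*: labor 286/292 (slack 6); dye 248/248 (tight); cotton 262/262 (tight).
Slack constraints have shadow price 0 (complementary slackness).
Dual feasibility on the basic columns requires 4·y_dye + 5·y_cotton = 27, 4·y_dye + 3·y_cotton = 21.
→ y_dye = 3 and y_cotton = 3.
Reduced cost of twill: c₃ − yᵀa₃ = 6 − (3·1 + 3·3) = 6 − 12 = -6.

-6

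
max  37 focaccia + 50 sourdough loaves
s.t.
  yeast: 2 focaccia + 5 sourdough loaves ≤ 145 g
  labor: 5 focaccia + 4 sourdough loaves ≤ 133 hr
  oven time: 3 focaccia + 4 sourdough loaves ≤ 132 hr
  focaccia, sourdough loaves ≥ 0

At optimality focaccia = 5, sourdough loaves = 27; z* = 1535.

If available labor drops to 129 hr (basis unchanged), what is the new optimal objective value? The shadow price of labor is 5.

Δb = -4, so new z* = 1535 + (5)·(-4) = 1535 − 20 = 1515.

1515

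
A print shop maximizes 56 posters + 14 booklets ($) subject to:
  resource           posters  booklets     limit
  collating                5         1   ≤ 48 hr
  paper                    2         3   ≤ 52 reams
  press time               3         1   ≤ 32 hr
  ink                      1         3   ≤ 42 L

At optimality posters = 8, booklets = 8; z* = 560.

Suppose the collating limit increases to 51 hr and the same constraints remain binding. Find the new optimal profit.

At the optimum: collating uses 48 of 48 (binding); paper uses 40 of 52 (slack = 12); press time uses 32 of 32 (binding); ink uses 32 of 42 (slack = 10).
By complementary slackness, y = 0 for the non-binding constraints.
From A_Bᵀ y = c: 5·y_collating + 3·y_press time = 56; 1·y_collating + 1·y_press time = 14.
Solving: y_collating = 7, y_press time = 7.
Δz = y_collating·Δb = 7 × (3) = 21, so new z* = 560 + 21 = 581.

581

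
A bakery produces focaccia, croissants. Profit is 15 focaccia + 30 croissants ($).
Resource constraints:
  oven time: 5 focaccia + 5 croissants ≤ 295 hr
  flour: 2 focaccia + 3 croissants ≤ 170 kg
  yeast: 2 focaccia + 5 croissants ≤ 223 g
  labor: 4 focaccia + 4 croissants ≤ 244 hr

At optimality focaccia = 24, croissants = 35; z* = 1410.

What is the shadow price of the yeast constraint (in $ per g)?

Check each constraint at x*: oven time 295/295 (tight); flour 153/170 (slack 17); yeast 223/223 (tight); labor 236/244 (slack 8).
Slack constraints have shadow price 0 (complementary slackness).
Dual feasibility on the basic columns requires 5·y_oven time + 2·y_yeast = 15, 5·y_oven time + 5·y_yeast = 30.
→ y_oven time = 1 and y_yeast = 5.
Shadow price of yeast = 5.

5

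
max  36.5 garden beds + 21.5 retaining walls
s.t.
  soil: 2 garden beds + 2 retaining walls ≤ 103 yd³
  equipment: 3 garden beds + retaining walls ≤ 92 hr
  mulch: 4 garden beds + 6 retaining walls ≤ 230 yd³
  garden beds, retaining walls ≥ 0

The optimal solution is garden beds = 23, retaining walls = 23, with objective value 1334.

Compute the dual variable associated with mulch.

Check each constraint at x*: soil 92/103 (slack 11); equipment 92/92 (tight); mulch 230/230 (tight).
Slack constraints have shadow price 0 (complementary slackness).
Dual feasibility on the basic columns requires 3·y_equipment + 4·y_mulch = 36.5, 1·y_equipment + 6·y_mulch = 21.5.
This yields shadow prices y_equipment = 9.5, y_mulch = 2.
Shadow price of mulch = 2.

2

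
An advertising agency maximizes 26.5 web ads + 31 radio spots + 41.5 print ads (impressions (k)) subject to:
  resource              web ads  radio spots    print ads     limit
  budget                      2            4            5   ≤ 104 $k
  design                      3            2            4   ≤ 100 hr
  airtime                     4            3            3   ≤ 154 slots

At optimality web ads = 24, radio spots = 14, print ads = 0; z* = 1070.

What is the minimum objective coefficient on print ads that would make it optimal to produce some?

At the optimum: budget uses 104 of 104 (binding); design uses 100 of 100 (binding); airtime uses 138 of 154 (slack = 16).
Slack constraints have shadow price 0 (complementary slackness).
The binding rows give the dual system: 2·y_budget + 3·y_design = 26.5 and 4·y_budget + 2·y_design = 31.
→ y_budget = 5 and y_design = 5.5.
print ads enters the basis when its profit ≥ yᵀa₃ = 5·5 + 5.5·4 = 47.

47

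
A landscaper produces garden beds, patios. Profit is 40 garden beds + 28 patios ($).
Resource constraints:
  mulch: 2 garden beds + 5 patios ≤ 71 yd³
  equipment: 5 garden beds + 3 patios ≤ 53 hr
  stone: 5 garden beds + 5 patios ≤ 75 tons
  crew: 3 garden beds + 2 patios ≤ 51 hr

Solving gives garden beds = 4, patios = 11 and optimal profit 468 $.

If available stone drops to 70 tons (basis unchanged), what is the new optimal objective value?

Binding: equipment and stone. Non-binding: mulch (8 unused), crew (17 unused).
By complementary slackness, y = 0 for the non-binding constraints.
The binding rows give the dual system: 5·y_equipment + 5·y_stone = 40 and 3·y_equipment + 5·y_stone = 28.
Solving: y_equipment = 6, y_stone = 2.
Δz = y_stone·Δb = 2 × (-5) = -10, so new z* = 468 − 10 = 458.

458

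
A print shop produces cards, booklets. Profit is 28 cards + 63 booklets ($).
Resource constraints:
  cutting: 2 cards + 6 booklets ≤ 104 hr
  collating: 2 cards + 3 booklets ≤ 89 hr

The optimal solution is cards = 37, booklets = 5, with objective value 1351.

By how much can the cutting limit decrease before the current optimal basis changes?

15

Binding constraints: cutting, collating. The basis is B = [[2,6],[2,3]] with det -6.
Per unit decrease in cutting, x* moves by d = (0.5, -0.3333).
The basis stays optimal until booklets reaches 0; allowable decrease = 15 hr.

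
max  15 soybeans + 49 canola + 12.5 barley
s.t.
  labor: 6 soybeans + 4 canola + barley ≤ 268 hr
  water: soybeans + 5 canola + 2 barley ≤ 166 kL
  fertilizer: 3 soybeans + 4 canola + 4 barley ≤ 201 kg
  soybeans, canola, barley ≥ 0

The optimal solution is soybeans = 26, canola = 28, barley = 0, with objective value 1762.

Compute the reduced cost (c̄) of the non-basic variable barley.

-6.5

At the optimum: labor uses 268 of 268 (binding); water uses 166 of 166 (binding); fertilizer uses 190 of 201 (slack = 11).
Slack constraints have shadow price 0 (complementary slackness).
Dual feasibility on the basic columns requires 6·y_labor + 1·y_water = 15, 4·y_labor + 5·y_water = 49.
Solving: y_labor = 1, y_water = 9.
Reduced cost of barley: c₃ − yᵀa₃ = 12.5 − (1·1 + 9·2) = 12.5 − 19 = -6.5.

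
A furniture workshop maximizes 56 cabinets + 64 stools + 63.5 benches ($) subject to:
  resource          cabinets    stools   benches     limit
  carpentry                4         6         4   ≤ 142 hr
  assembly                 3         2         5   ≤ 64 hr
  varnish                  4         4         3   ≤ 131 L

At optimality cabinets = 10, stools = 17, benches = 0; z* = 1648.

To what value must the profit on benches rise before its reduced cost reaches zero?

Check each constraint at x*: carpentry 142/142 (tight); assembly 64/64 (tight); varnish 108/131 (slack 23).
Slack constraints have shadow price 0 (complementary slackness).
From A_Bᵀ y = c: 4·y_carpentry + 3·y_assembly = 56; 6·y_carpentry + 2·y_assembly = 64.
→ y_carpentry = 8 and y_assembly = 8.
benches enters the basis when its profit ≥ yᵀa₃ = 8·4 + 8·5 = 72.

72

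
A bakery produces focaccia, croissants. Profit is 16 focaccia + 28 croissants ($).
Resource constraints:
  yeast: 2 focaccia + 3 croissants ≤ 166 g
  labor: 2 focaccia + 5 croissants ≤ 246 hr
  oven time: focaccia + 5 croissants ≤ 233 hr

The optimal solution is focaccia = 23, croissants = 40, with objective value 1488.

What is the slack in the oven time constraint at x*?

10

oven time used = 1·23 + 5·40 = 223; slack = 233 − 223 = 10.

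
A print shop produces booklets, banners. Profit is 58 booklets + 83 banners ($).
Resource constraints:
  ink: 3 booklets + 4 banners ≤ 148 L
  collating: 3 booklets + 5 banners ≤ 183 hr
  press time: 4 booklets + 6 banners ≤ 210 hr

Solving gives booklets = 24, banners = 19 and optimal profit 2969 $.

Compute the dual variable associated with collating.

At the optimum: ink uses 148 of 148 (binding); collating uses 167 of 183 (slack = 16); press time uses 210 of 210 (binding).
Since collating is not tight, its dual is 0.
Dual feasibility on the basic columns requires 3·y_ink + 4·y_press time = 58, 4·y_ink + 6·y_press time = 83.
This yields shadow prices y_ink = 8, y_press time = 8.5.
Shadow price of collating = 0.

0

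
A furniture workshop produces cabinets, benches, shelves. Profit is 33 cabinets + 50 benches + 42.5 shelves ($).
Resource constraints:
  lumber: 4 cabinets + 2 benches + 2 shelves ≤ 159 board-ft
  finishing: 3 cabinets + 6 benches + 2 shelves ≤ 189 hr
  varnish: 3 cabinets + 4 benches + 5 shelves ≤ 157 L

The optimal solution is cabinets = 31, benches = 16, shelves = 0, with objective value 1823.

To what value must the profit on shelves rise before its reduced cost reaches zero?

Check each constraint at x*: lumber 156/159 (slack 3); finishing 189/189 (tight); varnish 157/157 (tight).
Since lumber is not tight, its dual is 0.
From A_Bᵀ y = c: 3·y_finishing + 3·y_varnish = 33; 6·y_finishing + 4·y_varnish = 50.
Solving: y_finishing = 3, y_varnish = 8.
shelves enters the basis when its profit ≥ yᵀa₃ = 3·2 + 8·5 = 46.

46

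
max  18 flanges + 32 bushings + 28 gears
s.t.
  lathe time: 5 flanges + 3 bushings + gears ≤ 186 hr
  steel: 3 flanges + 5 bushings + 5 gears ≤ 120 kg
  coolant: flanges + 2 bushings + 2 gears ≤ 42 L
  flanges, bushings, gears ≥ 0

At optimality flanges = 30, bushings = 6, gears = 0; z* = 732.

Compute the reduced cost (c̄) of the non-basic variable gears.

-4

At the optimum: lathe time uses 168 of 186 (slack = 18); steel uses 120 of 120 (binding); coolant uses 42 of 42 (binding).
By complementary slackness, y = 0 for the non-binding constraint.
The binding rows give the dual system: 3·y_steel + 1·y_coolant = 18 and 5·y_steel + 2·y_coolant = 32.
→ y_steel = 4 and y_coolant = 6.
Reduced cost of gears: c₃ − yᵀa₃ = 28 − (4·5 + 6·2) = 28 − 32 = -4.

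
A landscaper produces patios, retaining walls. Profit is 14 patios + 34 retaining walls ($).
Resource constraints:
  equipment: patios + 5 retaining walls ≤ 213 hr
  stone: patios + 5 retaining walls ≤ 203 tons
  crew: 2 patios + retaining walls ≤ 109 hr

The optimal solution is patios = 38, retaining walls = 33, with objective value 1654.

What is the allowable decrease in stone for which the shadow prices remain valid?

Binding constraints: stone, crew. The basis is B = [[1,5],[2,1]] with det -9.
Per unit decrease in stone, x* moves by d = (0.1111, -0.2222).
The basis stays optimal until retaining walls reaches 0; allowable decrease = 148.5 tons.

148.5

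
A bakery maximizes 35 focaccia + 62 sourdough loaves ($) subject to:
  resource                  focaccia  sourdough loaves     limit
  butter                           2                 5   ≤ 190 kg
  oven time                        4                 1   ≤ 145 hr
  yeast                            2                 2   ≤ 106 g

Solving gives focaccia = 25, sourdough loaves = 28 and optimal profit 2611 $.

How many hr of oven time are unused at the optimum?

oven time used = 4·25 + 1·28 = 128; slack = 145 − 128 = 17.

17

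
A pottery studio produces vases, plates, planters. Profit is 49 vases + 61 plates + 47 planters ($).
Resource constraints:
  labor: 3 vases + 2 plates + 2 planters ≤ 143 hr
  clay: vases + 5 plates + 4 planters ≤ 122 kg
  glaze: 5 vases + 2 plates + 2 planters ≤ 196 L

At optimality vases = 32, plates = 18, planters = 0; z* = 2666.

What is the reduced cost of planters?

-5

Binding: clay and glaze. Non-binding: labor (11 unused).
Slack constraints have shadow price 0 (complementary slackness).
Dual feasibility on the basic columns requires 1·y_clay + 5·y_glaze = 49, 5·y_clay + 2·y_glaze = 61.
This yields shadow prices y_clay = 9, y_glaze = 8.
Reduced cost of planters: c₃ − yᵀa₃ = 47 − (9·4 + 8·2) = 47 − 52 = -5.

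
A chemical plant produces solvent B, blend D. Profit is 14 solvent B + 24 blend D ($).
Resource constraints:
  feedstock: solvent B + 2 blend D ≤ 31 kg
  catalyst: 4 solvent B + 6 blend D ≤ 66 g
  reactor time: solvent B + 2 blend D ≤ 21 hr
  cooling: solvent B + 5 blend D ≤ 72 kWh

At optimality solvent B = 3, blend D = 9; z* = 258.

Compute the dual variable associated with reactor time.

Check each constraint at x*: feedstock 21/31 (slack 10); catalyst 66/66 (tight); reactor time 21/21 (tight); cooling 48/72 (slack 24).
Slack constraints have shadow price 0 (complementary slackness).
The binding rows give the dual system: 4·y_catalyst + 1·y_reactor time = 14 and 6·y_catalyst + 2·y_reactor time = 24.
This yields shadow prices y_catalyst = 2, y_reactor time = 6.
Shadow price of reactor time = 6.

6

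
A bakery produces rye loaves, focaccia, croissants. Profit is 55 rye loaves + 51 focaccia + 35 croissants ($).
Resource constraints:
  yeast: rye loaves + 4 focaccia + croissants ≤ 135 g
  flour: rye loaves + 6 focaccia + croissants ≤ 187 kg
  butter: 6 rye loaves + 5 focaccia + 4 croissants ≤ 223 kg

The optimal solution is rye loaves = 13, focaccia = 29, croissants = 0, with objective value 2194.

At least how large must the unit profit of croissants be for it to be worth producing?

Binding: flour and butter. Non-binding: yeast (6 unused).
Since yeast is not tight, its dual is 0.
The binding rows give the dual system: 1·y_flour + 6·y_butter = 55 and 6·y_flour + 5·y_butter = 51.
This yields shadow prices y_flour = 1, y_butter = 9.
croissants enters the basis when its profit ≥ yᵀa₃ = 1·1 + 9·4 = 37.

37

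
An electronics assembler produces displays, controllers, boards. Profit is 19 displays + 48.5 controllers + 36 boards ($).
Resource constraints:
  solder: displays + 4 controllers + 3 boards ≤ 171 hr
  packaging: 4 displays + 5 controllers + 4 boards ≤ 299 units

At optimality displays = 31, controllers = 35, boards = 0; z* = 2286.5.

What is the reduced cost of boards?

-1

At the optimum: solder uses 171 of 171 (binding); packaging uses 299 of 299 (binding).
Dual feasibility on the basic columns requires 1·y_solder + 4·y_packaging = 19, 4·y_solder + 5·y_packaging = 48.5.
→ y_solder = 9 and y_packaging = 2.5.
Reduced cost of boards: c₃ − yᵀa₃ = 36 − (9·3 + 2.5·4) = 36 − 37 = -1.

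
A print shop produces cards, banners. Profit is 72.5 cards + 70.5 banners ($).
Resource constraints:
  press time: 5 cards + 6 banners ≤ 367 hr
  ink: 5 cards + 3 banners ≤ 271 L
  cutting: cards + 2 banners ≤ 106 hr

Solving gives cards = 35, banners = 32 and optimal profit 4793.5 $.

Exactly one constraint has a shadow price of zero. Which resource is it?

cutting

press time: 367/367 (binding)
ink: 271/271 (binding)
cutting: 99/106 (slack 7)
By complementary slackness, a constraint with positive slack has shadow price 0 → cutting.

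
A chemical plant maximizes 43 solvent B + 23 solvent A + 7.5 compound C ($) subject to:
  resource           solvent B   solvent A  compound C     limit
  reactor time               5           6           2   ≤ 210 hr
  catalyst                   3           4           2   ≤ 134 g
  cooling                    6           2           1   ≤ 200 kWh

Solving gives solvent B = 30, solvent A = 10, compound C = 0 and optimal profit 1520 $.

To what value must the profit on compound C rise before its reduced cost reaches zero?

Binding: reactor time and cooling. Non-binding: catalyst (4 unused).
By complementary slackness, y = 0 for the non-binding constraint.
The binding rows give the dual system: 5·y_reactor time + 6·y_cooling = 43 and 6·y_reactor time + 2·y_cooling = 23.
→ y_reactor time = 2 and y_cooling = 5.5.
compound C enters the basis when its profit ≥ yᵀa₃ = 2·2 + 5.5·1 = 9.5.

9.5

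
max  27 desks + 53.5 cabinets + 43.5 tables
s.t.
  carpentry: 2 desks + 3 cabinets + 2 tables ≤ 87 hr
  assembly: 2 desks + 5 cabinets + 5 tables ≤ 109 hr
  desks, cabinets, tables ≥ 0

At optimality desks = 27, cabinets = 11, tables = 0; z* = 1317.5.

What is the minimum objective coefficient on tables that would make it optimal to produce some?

Check each constraint at x*: carpentry 87/87 (tight); assembly 109/109 (tight).
The binding rows give the dual system: 2·y_carpentry + 2·y_assembly = 27 and 3·y_carpentry + 5·y_assembly = 53.5.
→ y_carpentry = 7 and y_assembly = 6.5.
tables enters the basis when its profit ≥ yᵀa₃ = 7·2 + 6.5·5 = 46.5.

46.5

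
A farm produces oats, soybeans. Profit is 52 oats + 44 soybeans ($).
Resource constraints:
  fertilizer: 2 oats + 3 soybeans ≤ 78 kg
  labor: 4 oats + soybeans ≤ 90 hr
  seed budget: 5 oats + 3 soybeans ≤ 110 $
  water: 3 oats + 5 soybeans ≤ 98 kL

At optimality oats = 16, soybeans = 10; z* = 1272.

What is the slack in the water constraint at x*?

0

water used = 3·16 + 5·10 = 98; slack = 98 − 98 = 0.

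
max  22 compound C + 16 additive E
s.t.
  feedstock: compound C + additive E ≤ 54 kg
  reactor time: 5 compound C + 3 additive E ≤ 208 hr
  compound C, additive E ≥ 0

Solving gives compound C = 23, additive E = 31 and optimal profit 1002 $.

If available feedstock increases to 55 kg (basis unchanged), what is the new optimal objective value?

Check each constraint at x*: feedstock 54/54 (tight); reactor time 208/208 (tight).
The binding rows give the dual system: 1·y_feedstock + 5·y_reactor time = 22 and 1·y_feedstock + 3·y_reactor time = 16.
Solving: y_feedstock = 7, y_reactor time = 3.
Δz = y_feedstock·Δb = 7 × (1) = 7, so new z* = 1002 + 7 = 1009.

1009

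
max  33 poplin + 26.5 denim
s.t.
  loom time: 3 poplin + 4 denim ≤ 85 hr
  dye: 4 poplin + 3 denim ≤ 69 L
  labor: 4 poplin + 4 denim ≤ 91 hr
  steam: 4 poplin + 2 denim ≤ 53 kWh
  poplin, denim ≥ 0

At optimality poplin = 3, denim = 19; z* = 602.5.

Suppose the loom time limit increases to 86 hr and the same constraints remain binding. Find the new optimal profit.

603.5

Check each constraint at x*: loom time 85/85 (tight); dye 69/69 (tight); labor 88/91 (slack 3); steam 50/53 (slack 3).
By complementary slackness, y = 0 for the non-binding constraints.
From A_Bᵀ y = c: 3·y_loom time + 4·y_dye = 33; 4·y_loom time + 3·y_dye = 26.5.
Solving: y_loom time = 1, y_dye = 7.5.
Δz = y_loom time·Δb = 1 × (1) = 1, so new z* = 602.5 + 1 = 603.5.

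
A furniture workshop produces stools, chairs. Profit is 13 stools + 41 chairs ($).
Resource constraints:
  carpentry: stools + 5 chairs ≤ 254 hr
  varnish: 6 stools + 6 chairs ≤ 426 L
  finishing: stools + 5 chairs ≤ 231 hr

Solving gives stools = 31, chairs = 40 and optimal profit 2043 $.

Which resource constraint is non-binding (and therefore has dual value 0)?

carpentry

carpentry: 231/254 (slack 23)
varnish: 426/426 (binding)
finishing: 231/231 (binding)
By complementary slackness, a constraint with positive slack has shadow price 0 → carpentry.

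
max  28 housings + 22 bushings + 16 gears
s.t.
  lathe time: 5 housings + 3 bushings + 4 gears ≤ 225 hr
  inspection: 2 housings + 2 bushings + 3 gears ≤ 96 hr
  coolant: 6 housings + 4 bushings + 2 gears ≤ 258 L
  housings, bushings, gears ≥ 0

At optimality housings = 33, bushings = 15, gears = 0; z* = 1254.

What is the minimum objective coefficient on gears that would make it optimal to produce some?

Binding: inspection and coolant. Non-binding: lathe time (15 unused).
Slack constraints have shadow price 0 (complementary slackness).
Dual feasibility on the basic columns requires 2·y_inspection + 6·y_coolant = 28, 2·y_inspection + 4·y_coolant = 22.
Solving: y_inspection = 5, y_coolant = 3.
gears enters the basis when its profit ≥ yᵀa₃ = 5·3 + 3·2 = 21.

21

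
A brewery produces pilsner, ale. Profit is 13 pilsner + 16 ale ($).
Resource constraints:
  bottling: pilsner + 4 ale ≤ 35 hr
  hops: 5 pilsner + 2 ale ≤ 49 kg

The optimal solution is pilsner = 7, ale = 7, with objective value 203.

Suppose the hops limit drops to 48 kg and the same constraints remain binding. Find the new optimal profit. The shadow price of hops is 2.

Δb = -1, so new z* = 203 + (2)·(-1) = 203 − 2 = 201.

201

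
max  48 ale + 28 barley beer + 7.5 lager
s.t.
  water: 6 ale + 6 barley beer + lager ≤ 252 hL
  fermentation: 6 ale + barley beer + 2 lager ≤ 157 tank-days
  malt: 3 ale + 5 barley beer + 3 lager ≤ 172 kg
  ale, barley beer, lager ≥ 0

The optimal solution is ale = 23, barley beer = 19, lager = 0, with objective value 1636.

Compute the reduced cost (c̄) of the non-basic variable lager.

-4.5

Binding: water and fermentation. Non-binding: malt (8 unused).
Since malt is not tight, its dual is 0.
Dual feasibility on the basic columns requires 6·y_water + 6·y_fermentation = 48, 6·y_water + 1·y_fermentation = 28.
Solving: y_water = 4, y_fermentation = 4.
Reduced cost of lager: c₃ − yᵀa₃ = 7.5 − (4·1 + 4·2) = 7.5 − 12 = -4.5.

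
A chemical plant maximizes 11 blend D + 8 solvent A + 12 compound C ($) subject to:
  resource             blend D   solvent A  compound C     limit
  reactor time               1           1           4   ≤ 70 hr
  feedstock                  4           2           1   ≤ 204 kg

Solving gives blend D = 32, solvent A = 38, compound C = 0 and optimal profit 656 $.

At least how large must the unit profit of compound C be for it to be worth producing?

Check each constraint at x*: reactor time 70/70 (tight); feedstock 204/204 (tight).
Dual feasibility on the basic columns requires 1·y_reactor time + 4·y_feedstock = 11, 1·y_reactor time + 2·y_feedstock = 8.
Solving: y_reactor time = 5, y_feedstock = 1.5.
compound C enters the basis when its profit ≥ yᵀa₃ = 5·4 + 1.5·1 = 21.5.

21.5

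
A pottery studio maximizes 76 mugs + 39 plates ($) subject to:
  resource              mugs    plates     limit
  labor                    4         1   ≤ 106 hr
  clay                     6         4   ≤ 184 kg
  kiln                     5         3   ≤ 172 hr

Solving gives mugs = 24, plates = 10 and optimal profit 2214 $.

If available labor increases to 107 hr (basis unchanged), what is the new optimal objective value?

2221

Binding: labor and clay. Non-binding: kiln (22 unused).
By complementary slackness, y = 0 for the non-binding constraint.
Dual feasibility on the basic columns requires 4·y_labor + 6·y_clay = 76, 1·y_labor + 4·y_clay = 39.
Solving: y_labor = 7, y_clay = 8.
Δz = y_labor·Δb = 7 × (1) = 7, so new z* = 2214 + 7 = 2221.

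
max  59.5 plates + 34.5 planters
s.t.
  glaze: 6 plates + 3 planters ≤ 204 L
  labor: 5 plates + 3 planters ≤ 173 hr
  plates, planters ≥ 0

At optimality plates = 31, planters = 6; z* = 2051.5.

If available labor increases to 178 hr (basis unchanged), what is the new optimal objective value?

At the optimum: glaze uses 204 of 204 (binding); labor uses 173 of 173 (binding).
From A_Bᵀ y = c: 6·y_glaze + 5·y_labor = 59.5; 3·y_glaze + 3·y_labor = 34.5.
→ y_glaze = 2 and y_labor = 9.5.
Δz = y_labor·Δb = 9.5 × (5) = 47.5, so new z* = 2051.5 + 47.5 = 2099.

2099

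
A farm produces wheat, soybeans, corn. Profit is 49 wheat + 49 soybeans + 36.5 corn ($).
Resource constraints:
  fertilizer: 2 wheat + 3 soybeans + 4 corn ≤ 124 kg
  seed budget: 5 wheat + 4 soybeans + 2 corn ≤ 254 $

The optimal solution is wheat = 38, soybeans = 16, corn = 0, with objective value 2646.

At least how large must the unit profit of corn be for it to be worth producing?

42

At the optimum: fertilizer uses 124 of 124 (binding); seed budget uses 254 of 254 (binding).
The binding rows give the dual system: 2·y_fertilizer + 5·y_seed budget = 49 and 3·y_fertilizer + 4·y_seed budget = 49.
This yields shadow prices y_fertilizer = 7, y_seed budget = 7.
corn enters the basis when its profit ≥ yᵀa₃ = 7·4 + 7·2 = 42.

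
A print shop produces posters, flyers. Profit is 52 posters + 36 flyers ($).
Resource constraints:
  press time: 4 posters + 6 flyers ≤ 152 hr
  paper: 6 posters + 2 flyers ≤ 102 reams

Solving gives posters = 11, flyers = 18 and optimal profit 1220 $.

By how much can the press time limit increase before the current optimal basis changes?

154

Binding constraints: press time, paper. The basis is B = [[4,6],[6,2]] with det -28.
Per unit increase in press time, x* moves by d = (-0.0714, 0.2143).
The basis stays optimal until posters reaches 0; allowable increase = 154 hr.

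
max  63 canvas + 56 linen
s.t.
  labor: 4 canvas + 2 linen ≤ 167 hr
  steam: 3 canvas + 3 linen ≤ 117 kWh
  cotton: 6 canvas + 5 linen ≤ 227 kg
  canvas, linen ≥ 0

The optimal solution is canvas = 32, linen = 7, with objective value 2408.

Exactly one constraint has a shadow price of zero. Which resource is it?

labor

labor: 142/167 (slack 25)
steam: 117/117 (binding)
cotton: 227/227 (binding)
By complementary slackness, a constraint with positive slack has shadow price 0 → labor.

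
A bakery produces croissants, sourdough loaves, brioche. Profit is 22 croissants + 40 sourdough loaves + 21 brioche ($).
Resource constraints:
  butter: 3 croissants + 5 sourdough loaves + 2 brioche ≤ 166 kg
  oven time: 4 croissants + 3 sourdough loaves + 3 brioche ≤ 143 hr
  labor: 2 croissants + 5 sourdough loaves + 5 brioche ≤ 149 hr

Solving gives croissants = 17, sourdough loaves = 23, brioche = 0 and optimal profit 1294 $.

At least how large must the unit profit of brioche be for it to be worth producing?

22

Binding: butter and labor. Non-binding: oven time (6 unused).
Since oven time is not tight, its dual is 0.
Dual feasibility on the basic columns requires 3·y_butter + 2·y_labor = 22, 5·y_butter + 5·y_labor = 40.
→ y_butter = 6 and y_labor = 2.
brioche enters the basis when its profit ≥ yᵀa₃ = 6·2 + 2·5 = 22.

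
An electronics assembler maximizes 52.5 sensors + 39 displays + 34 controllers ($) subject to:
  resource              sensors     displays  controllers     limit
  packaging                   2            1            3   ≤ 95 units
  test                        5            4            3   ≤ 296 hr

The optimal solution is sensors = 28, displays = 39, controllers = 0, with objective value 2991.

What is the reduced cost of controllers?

-6.5

Check each constraint at x*: packaging 95/95 (tight); test 296/296 (tight).
From A_Bᵀ y = c: 2·y_packaging + 5·y_test = 52.5; 1·y_packaging + 4·y_test = 39.
Solving: y_packaging = 5, y_test = 8.5.
Reduced cost of controllers: c₃ − yᵀa₃ = 34 − (5·3 + 8.5·3) = 34 − 40.5 = -6.5.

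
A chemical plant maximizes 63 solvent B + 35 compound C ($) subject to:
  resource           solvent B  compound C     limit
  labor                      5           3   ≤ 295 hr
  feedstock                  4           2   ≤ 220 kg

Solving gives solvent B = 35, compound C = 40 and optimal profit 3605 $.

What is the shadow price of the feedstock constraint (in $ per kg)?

7

Both labor and feedstock are binding at x*.
Dual feasibility on the basic columns requires 5·y_labor + 4·y_feedstock = 63, 3·y_labor + 2·y_feedstock = 35.
Solving: y_labor = 7, y_feedstock = 7.
Shadow price of feedstock = 7.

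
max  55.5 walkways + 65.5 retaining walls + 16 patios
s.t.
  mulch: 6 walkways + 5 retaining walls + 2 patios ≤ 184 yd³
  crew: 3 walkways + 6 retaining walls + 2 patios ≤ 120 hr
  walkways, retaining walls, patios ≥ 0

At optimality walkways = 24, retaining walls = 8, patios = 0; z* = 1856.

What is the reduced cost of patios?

Both mulch and crew are binding at x*.
The binding rows give the dual system: 6·y_mulch + 3·y_crew = 55.5 and 5·y_mulch + 6·y_crew = 65.5.
This yields shadow prices y_mulch = 6.5, y_crew = 5.5.
Reduced cost of patios: c₃ − yᵀa₃ = 16 − (6.5·2 + 5.5·2) = 16 − 24 = -8.

-8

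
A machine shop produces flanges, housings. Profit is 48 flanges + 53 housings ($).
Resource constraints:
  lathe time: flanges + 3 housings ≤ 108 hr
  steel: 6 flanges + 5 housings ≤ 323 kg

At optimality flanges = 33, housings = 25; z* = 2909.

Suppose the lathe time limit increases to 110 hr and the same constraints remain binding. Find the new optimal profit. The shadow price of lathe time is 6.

2921

Δb = 2, so new z* = 2909 + (6)·(2) = 2909 + 12 = 2921.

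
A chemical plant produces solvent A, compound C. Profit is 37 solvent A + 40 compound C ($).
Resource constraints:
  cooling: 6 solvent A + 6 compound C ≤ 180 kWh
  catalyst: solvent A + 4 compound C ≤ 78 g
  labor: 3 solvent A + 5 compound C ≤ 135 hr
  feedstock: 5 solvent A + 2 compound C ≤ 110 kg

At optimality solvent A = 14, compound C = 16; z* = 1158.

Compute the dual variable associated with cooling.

6

Check each constraint at x*: cooling 180/180 (tight); catalyst 78/78 (tight); labor 122/135 (slack 13); feedstock 102/110 (slack 8).
By complementary slackness, y = 0 for the non-binding constraints.
From A_Bᵀ y = c: 6·y_cooling + 1·y_catalyst = 37; 6·y_cooling + 4·y_catalyst = 40.
Solving: y_cooling = 6, y_catalyst = 1.
Shadow price of cooling = 6.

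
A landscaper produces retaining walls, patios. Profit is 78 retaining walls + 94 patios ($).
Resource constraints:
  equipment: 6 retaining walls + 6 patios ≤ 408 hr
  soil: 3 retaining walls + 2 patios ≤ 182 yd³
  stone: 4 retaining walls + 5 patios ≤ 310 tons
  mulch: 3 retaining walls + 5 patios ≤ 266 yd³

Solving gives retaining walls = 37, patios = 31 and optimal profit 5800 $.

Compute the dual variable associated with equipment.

9

At the optimum: equipment uses 408 of 408 (binding); soil uses 173 of 182 (slack = 9); stone uses 303 of 310 (slack = 7); mulch uses 266 of 266 (binding).
Since soil, stone are not tight, their duals are 0.
Dual feasibility on the basic columns requires 6·y_equipment + 3·y_mulch = 78, 6·y_equipment + 5·y_mulch = 94.
→ y_equipment = 9 and y_mulch = 8.
Shadow price of equipment = 9.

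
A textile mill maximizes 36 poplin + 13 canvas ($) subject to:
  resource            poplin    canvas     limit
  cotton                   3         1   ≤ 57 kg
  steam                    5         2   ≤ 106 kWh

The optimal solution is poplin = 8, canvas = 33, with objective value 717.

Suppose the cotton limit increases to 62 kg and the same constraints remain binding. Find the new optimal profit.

752

Check each constraint at x*: cotton 57/57 (tight); steam 106/106 (tight).
Dual feasibility on the basic columns requires 3·y_cotton + 5·y_steam = 36, 1·y_cotton + 2·y_steam = 13.
→ y_cotton = 7 and y_steam = 3.
Δz = y_cotton·Δb = 7 × (5) = 35, so new z* = 717 + 35 = 752.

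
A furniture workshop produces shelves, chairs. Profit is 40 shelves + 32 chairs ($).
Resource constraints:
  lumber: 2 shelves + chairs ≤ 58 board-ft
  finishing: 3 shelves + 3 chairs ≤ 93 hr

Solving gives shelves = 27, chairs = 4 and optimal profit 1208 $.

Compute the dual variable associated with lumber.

At the optimum: lumber uses 58 of 58 (binding); finishing uses 93 of 93 (binding).
Dual feasibility on the basic columns requires 2·y_lumber + 3·y_finishing = 40, 1·y_lumber + 3·y_finishing = 32.
This yields shadow prices y_lumber = 8, y_finishing = 8.
Shadow price of lumber = 8.

8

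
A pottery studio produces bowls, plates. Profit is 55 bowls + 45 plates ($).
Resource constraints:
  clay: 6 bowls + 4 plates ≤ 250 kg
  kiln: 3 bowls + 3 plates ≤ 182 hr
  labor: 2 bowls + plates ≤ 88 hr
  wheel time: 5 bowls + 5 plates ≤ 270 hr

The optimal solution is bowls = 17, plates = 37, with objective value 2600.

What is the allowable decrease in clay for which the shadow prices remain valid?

Binding constraints: clay, wheel time. The basis is B = [[6,4],[5,5]] with det 10.
Per unit decrease in clay, x* moves by d = (-0.5, 0.5).
The basis stays optimal until bowls reaches 0; allowable decrease = 34 kg.

34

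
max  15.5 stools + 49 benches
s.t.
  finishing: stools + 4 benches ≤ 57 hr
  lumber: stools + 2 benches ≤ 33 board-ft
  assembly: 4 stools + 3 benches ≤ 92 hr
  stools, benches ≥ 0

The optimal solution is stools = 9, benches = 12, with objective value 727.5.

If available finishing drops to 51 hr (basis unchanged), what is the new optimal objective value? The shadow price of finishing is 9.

Δb = -6, so new z* = 727.5 + (9)·(-6) = 727.5 − 54 = 673.5.

673.5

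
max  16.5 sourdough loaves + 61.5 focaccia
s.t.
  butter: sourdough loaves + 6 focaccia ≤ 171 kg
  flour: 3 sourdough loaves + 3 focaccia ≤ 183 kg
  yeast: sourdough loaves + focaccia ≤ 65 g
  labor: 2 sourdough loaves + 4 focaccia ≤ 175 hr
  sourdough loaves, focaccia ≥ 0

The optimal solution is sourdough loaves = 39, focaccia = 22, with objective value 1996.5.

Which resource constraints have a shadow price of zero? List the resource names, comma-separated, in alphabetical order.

labor, yeast

butter: 171/171 (binding)
flour: 183/183 (binding)
yeast: 61/65 (slack 4)
labor: 166/175 (slack 9)
By complementary slackness, a constraint with positive slack has shadow price 0 → labor, yeast.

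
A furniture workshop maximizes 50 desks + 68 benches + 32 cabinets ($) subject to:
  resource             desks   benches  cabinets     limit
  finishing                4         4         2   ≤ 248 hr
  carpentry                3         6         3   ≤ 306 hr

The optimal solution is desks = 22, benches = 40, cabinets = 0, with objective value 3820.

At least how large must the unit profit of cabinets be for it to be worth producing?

34

At the optimum: finishing uses 248 of 248 (binding); carpentry uses 306 of 306 (binding).
Dual feasibility on the basic columns requires 4·y_finishing + 3·y_carpentry = 50, 4·y_finishing + 6·y_carpentry = 68.
→ y_finishing = 8 and y_carpentry = 6.
cabinets enters the basis when its profit ≥ yᵀa₃ = 8·2 + 6·3 = 34.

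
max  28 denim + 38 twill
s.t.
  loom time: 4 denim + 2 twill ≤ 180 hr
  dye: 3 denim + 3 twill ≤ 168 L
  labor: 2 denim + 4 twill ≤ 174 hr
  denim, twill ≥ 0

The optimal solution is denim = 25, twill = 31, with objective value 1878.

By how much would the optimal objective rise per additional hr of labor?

5

Binding: dye and labor. Non-binding: loom time (18 unused).
Slack constraints have shadow price 0 (complementary slackness).
From A_Bᵀ y = c: 3·y_dye + 2·y_labor = 28; 3·y_dye + 4·y_labor = 38.
→ y_dye = 6 and y_labor = 5.
Shadow price of labor = 5.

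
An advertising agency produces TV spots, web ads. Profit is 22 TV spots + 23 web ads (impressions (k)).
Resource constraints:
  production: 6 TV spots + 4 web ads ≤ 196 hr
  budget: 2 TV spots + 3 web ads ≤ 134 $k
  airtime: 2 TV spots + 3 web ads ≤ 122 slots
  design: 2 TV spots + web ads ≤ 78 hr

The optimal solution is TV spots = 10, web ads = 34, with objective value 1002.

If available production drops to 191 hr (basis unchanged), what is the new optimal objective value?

992

Check each constraint at x*: production 196/196 (tight); budget 122/134 (slack 12); airtime 122/122 (tight); design 54/78 (slack 24).
Slack constraints have shadow price 0 (complementary slackness).
From A_Bᵀ y = c: 6·y_production + 2·y_airtime = 22; 4·y_production + 3·y_airtime = 23.
This yields shadow prices y_production = 2, y_airtime = 5.
Δz = y_production·Δb = 2 × (-5) = -10, so new z* = 1002 − 10 = 992.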